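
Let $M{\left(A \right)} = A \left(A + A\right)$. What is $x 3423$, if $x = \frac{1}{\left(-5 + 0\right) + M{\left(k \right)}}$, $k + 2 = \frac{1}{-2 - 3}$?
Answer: $\frac{28525}{39} \approx 731.41$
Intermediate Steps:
$k = - \frac{11}{5}$ ($k = -2 + \frac{1}{-2 - 3} = -2 + \frac{1}{-5} = -2 - \frac{1}{5} = - \frac{11}{5} \approx -2.2$)
$M{\left(A \right)} = 2 A^{2}$ ($M{\left(A \right)} = A 2 A = 2 A^{2}$)
$x = \frac{25}{117}$ ($x = \frac{1}{\left(-5 + 0\right) + 2 \left(- \frac{11}{5}\right)^{2}} = \frac{1}{-5 + 2 \cdot \frac{121}{25}} = \frac{1}{-5 + \frac{242}{25}} = \frac{1}{\frac{117}{25}} = \frac{25}{117} \approx 0.21368$)
$x 3423 = \frac{25}{117} \cdot 3423 = \frac{28525}{39}$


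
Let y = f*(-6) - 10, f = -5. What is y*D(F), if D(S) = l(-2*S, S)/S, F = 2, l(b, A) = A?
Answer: 20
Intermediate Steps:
D(S) = 1 (D(S) = S/S = 1)
y = 20 (y = -5*(-6) - 10 = 30 - 10 = 20)
y*D(F) = 20*1 = 20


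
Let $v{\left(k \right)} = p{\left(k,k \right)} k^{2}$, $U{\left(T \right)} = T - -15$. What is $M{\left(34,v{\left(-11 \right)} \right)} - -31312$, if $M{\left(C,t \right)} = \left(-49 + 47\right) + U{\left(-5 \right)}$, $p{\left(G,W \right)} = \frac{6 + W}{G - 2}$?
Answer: $31320$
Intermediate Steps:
$U{\left(T \right)} = 15 + T$ ($U{\left(T \right)} = T + 15 = 15 + T$)
$p{\left(G,W \right)} = \frac{6 + W}{-2 + G}$
$v{\left(k \right)} = \frac{k^{2} \left(6 + k\right)}{-2 + k}$ ($v{\left(k \right)} = \frac{6 + k}{-2 + k} k^{2} = \frac{k^{2} \left(6 + k\right)}{-2 + k}$)
$M{\left(C,t \right)} = 8$ ($M{\left(C,t \right)} = \left(-49 + 47\right) + \left(15 - 5\right) = -2 + 10 = 8$)
$M{\left(34,v{\left(-11 \right)} \right)} - -31312 = 8 - -31312 = 8 + 31312 = 31320$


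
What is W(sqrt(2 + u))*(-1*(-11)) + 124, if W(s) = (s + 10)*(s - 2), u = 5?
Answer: -19 + 88*sqrt(7) ≈ 213.83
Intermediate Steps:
W(s) = (-2 + s)*(10 + s) (W(s) = (10 + s)*(-2 + s) = (-2 + s)*(10 + s))
W(sqrt(2 + u))*(-1*(-11)) + 124 = (-20 + (sqrt(2 + 5))**2 + 8*sqrt(2 + 5))*(-1*(-11)) + 124 = (-20 + (sqrt(7))**2 + 8*sqrt(7))*11 + 124 = (-20 + 7 + 8*sqrt(7))*11 + 124 = (-13 + 8*sqrt(7))*11 + 124 = (-143 + 88*sqrt(7)) + 124 = -19 + 88*sqrt(7)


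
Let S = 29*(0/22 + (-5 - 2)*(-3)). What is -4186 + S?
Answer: -3577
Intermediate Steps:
S = 609 (S = 29*(0*(1/22) - 7*(-3)) = 29*(0 + 21) = 29*21 = 609)
-4186 + S = -4186 + 609 = -3577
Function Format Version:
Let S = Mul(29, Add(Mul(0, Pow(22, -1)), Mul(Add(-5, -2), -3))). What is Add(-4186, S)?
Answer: -3577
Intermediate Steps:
S = 609 (S = Mul(29, Add(Mul(0, Rational(1, 22)), Mul(-7, -3))) = Mul(29, Add(0, 21)) = Mul(29, 21) = 609)
Add(-4186, S) = Add(-4186, 609) = -3577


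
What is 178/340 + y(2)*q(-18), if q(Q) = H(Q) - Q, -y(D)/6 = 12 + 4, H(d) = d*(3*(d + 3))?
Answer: -13512871/170 ≈ -79488.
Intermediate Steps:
H(d) = d*(9 + 3*d) (H(d) = d*(3*(3 + d)) = d*(9 + 3*d))
y(D) = -96 (y(D) = -6*(12 + 4) = -6*16 = -96)
q(Q) = -Q + 3*Q*(3 + Q) (q(Q) = 3*Q*(3 + Q) - Q = -Q + 3*Q*(3 + Q))
178/340 + y(2)*q(-18) = 178/340 - (-1728)*(8 + 3*(-18)) = 178*(1/340) - (-1728)*(8 - 54) = 89/170 - (-1728)*(-46) = 89/170 - 96*828 = 89/170 - 79488 = -13512871/170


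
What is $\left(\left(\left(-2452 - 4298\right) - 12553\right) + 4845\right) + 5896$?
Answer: $-8562$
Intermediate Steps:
$\left(\left(\left(-2452 - 4298\right) - 12553\right) + 4845\right) + 5896 = \left(\left(-6750 - 12553\right) + 4845\right) + 5896 = \left(-19303 + 4845\right) + 5896 = -14458 + 5896 = -8562$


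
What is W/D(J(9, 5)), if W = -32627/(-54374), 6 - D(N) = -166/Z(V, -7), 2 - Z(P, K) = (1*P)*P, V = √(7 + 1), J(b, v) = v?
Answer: -97881/3534310 ≈ -0.027695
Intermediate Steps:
V = 2*√2 (V = √8 = 2*√2 ≈ 2.8284)
Z(P, K) = 2 - P² (Z(P, K) = 2 - 1*P*P = 2 - P*P = 2 - P²)
D(N) = -65/3 (D(N) = 6 - (-166)/(2 - (2*√2)²) = 6 - (-166)/(2 - 1*8) = 6 - (-166)/(2 - 8) = 6 - (-166)/(-6) = 6 - (-166)*(-1)/6 = 6 - 1*83/3 = 6 - 83/3 = -65/3)
W = 32627/54374 (W = -32627*(-1/54374) = 32627/54374 ≈ 0.60005)
W/D(J(9, 5)) = 32627/(54374*(-65/3)) = (32627/54374)*(-3/65) = -97881/3534310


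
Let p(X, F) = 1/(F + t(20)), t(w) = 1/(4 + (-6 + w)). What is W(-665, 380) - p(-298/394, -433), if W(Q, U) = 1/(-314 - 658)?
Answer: 9703/7574796 ≈ 0.0012810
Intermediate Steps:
W(Q, U) = -1/972 (W(Q, U) = 1/(-972) = -1/972)
t(w) = 1/(-2 + w)
p(X, F) = 1/(1/18 + F) (p(X, F) = 1/(F + 1/(-2 + 20)) = 1/(F + 1/18) = 1/(1/18 + F))
W(-665, 380) - p(-298/394, -433) = -1/972 - 18/(1 + 18*(-433)) = -1/972 - 18/(1 - 7794) = -1/972 - 18/(-7793) = -1/972 - 18*(-1)/7793 = -1/972 - 1*(-18/7793) = -1/972 + 18/7793 = 9703/7574796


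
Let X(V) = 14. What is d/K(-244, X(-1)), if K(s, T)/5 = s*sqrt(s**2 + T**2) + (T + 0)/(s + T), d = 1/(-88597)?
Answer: -161/4166788013978713147 + 1290760*sqrt(14933)/4166788013978713147 ≈ 3.7854e-11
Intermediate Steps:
d = -1/88597 ≈ -1.1287e-5
K(s, T) = 5*T/(T + s) + 5*s*sqrt(T**2 + s**2) (K(s, T) = 5*(s*sqrt(s**2 + T**2) + (T + 0)/(s + T)) = 5*(s*sqrt(T**2 + s**2) + T/(T + s)) = 5*(T/(T + s) + s*sqrt(T**2 + s**2)) = 5*T/(T + s) + 5*s*sqrt(T**2 + s**2))
d/K(-244, X(-1)) = -(14 - 244)/(5*(14 + (-244)**2*sqrt(14**2 + (-244)**2) + 14*(-244)*sqrt(14**2 + (-244)**2)))/88597 = -(-46/(14 + 59536*sqrt(196 + 59536) + 14*(-244)*sqrt(196 + 59536)))/88597 = -(-46/(14 + 59536*sqrt(59732) + 14*(-244)*sqrt(59732)))/88597 = -(-46/(14 + 59536*(2*sqrt(14933)) + 14*(-244)*(2*sqrt(14933))))/88597 = -(-46/(14 + 119072*sqrt(14933) - 6832*sqrt(14933)))/88597 = -(-46/(14 + 112240*sqrt(14933)))/88597 = -1/(88597*(-7/23 - 2440*sqrt(14933)))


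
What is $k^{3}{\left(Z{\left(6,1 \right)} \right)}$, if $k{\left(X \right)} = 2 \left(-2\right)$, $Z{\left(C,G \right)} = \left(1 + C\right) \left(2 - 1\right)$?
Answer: $-64$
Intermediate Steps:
$Z{\left(C,G \right)} = 1 + C$ ($Z{\left(C,G \right)} = \left(1 + C\right) 1 = 1 + C$)
$k{\left(X \right)} = -4$
$k^{3}{\left(Z{\left(6,1 \right)} \right)} = \left(-4\right)^{3} = -64$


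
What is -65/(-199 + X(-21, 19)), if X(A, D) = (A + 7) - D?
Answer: 65/232 ≈ 0.28017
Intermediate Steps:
X(A, D) = 7 + A - D (X(A, D) = (7 + A) - D = 7 + A - D)
-65/(-199 + X(-21, 19)) = -65/(-199 + (7 - 21 - 1*19)) = -65/(-199 + (7 - 21 - 19)) = -65/(-199 - 33) = -65/(-232) = -65*(-1/232) = 65/232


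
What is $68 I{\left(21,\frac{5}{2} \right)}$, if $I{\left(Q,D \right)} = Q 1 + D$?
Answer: $1598$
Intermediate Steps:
$I{\left(Q,D \right)} = D + Q$ ($I{\left(Q,D \right)} = Q + D = D + Q$)
$68 I{\left(21,\frac{5}{2} \right)} = 68 \left(\frac{5}{2} + 21\right) = 68 \cdot \frac{47}{2} = 1598$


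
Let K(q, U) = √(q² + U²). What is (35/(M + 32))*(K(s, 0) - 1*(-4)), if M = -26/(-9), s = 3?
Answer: 2205/314 ≈ 7.0223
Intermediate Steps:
K(q, U) = √(U² + q²)
M = 26/9 (M = -26*(-⅑) = 26/9 ≈ 2.8889)
(35/(M + 32))*(K(s, 0) - 1*(-4)) = (35/(26/9 + 32))*(√(0² + 3²) - 1*(-4)) = (35/(314/9))*(√(0 + 9) + 4) = (35*(9/314))*(√9 + 4) = 315*(3 + 4)/314 = (315/314)*7 = 2205/314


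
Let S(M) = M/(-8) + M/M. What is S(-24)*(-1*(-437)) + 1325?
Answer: 3073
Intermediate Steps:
S(M) = 1 - M/8 (S(M) = M*(-⅛) + 1 = -M/8 + 1 = 1 - M/8)
S(-24)*(-1*(-437)) + 1325 = (1 - ⅛*(-24))*(-1*(-437)) + 1325 = (1 + 3)*437 + 1325 = 4*437 + 1325 = 1748 + 1325 = 3073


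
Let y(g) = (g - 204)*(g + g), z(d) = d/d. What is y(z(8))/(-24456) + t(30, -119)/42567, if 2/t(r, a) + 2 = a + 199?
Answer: 112338389/6766620588 ≈ 0.016602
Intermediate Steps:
t(r, a) = 2/(197 + a) (t(r, a) = 2/(-2 + (a + 199)) = 2/(-2 + (199 + a)) = 2/(197 + a))
z(d) = 1
y(g) = 2*g*(-204 + g) (y(g) = (-204 + g)*(2*g) = 2*g*(-204 + g))
y(z(8))/(-24456) + t(30, -119)/42567 = (2*1*(-204 + 1))/(-24456) + (2/(197 - 119))/42567 = (2*1*(-203))*(-1/24456) + (2/78)*(1/42567) = -406*(-1/24456) + (2*(1/78))*(1/42567) = 203/12228 + (1/39)*(1/42567) = 203/12228 + 1/1660113 = 112338389/6766620588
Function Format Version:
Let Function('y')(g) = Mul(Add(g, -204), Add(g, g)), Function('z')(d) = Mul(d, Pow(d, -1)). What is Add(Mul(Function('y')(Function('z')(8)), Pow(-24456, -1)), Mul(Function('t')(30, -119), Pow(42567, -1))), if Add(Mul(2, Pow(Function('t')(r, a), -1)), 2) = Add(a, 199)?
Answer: Rational(112338389, 6766620588) ≈ 0.016602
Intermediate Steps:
Function('t')(r, a) = Mul(2, Pow(Add(197, a), -1)) (Function('t')(r, a) = Mul(2, Pow(Add(-2, Add(a, 199)), -1)) = Mul(2, Pow(Add(-2, Add(199, a)), -1)) = Mul(2, Pow(Add(197, a), -1)))
Function('z')(d) = 1
Function('y')(g) = Mul(2, g, Add(-204, g)) (Function('y')(g) = Mul(Add(-204, g), Mul(2, g)) = Mul(2, g, Add(-204, g)))
Add(Mul(Function('y')(Function('z')(8)), Pow(-24456, -1)), Mul(Function('t')(30, -119), Pow(42567, -1))) = Add(Mul(Mul(2, 1, Add(-204, 1)), Pow(-24456, -1)), Mul(Mul(2, Pow(Add(197, -119), -1)), Pow(42567, -1))) = Add(Mul(Mul(2, 1, -203), Rational(-1, 24456)), Mul(Mul(2, Pow(78, -1)), Rational(1, 42567))) = Add(Mul(-406, Rational(-1, 24456)), Mul(Mul(2, Rational(1, 78)), Rational(1, 42567))) = Add(Rational(203, 12228), Mul(Rational(1, 39), Rational(1, 42567))) = Add(Rational(203, 12228), Rational(1, 1660113)) = Rational(112338389, 6766620588)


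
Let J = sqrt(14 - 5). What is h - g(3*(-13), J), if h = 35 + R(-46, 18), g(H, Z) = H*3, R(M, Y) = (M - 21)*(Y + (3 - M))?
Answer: -4337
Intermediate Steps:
R(M, Y) = (-21 + M)*(3 + Y - M)
J = 3 (J = sqrt(9) = 3)
g(H, Z) = 3*H
h = -4454 (h = 35 + (-63 - 1*(-46)**2 - 21*18 + 24*(-46) - 46*18) = 35 + (-63 - 1*2116 - 378 - 1104 - 828) = 35 + (-63 - 2116 - 378 - 1104 - 828) = 35 - 4489 = -4454)
h - g(3*(-13), J) = -4454 - 3*3*(-13) = -4454 - 3*(-39) = -4454 - 1*(-117) = -4454 + 117 = -4337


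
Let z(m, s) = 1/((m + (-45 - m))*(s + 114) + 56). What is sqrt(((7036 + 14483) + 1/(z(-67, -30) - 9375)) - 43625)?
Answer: I*sqrt(26944621672628125830)/34912501 ≈ 148.68*I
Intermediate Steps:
z(m, s) = 1/(-5074 - 45*s) (z(m, s) = 1/(-45*(114 + s) + 56) = 1/((-5130 - 45*s) + 56) = 1/(-5074 - 45*s))
sqrt(((7036 + 14483) + 1/(z(-67, -30) - 9375)) - 43625) = sqrt(((7036 + 14483) + 1/(-1/(5074 + 45*(-30)) - 9375)) - 43625) = sqrt((21519 + 1/(-1/(5074 - 1350) - 9375)) - 43625) = sqrt((21519 + 1/(-1/3724 - 9375)) - 43625) = sqrt((21519 + 1/(-34912501/3724)) - 43625) = sqrt((21519 - 3724/34912501) - 43625) = sqrt(751282105295/34912501 - 43625) = sqrt(-771775750830/34912501) = I*sqrt(26944621672628125830)/34912501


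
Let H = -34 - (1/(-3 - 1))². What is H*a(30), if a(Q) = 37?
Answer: -20165/16 ≈ -1260.3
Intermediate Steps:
H = -545/16 (H = -34 - (1/(-4))² = -34 - (-¼)² = -34 - 1*1/16 = -34 - 1/16 = -545/16 ≈ -34.063)
H*a(30) = -545/16*37 = -20165/16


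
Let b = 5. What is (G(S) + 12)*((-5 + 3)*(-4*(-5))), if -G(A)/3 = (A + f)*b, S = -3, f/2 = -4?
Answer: -7080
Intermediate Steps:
f = -8 (f = 2*(-4) = -8)
G(A) = 120 - 15*A (G(A) = -3*(A - 8)*5 = -3*(-8 + A)*5 = -3*(-40 + 5*A) = 120 - 15*A)
(G(S) + 12)*((-5 + 3)*(-4*(-5))) = ((120 - 15*(-3)) + 12)*((-5 + 3)*(-4*(-5))) = ((120 + 45) + 12)*(-2*20) = (165 + 12)*(-40) = 177*(-40) = -7080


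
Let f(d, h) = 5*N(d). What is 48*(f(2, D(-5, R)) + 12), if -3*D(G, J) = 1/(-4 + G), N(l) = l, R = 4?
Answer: 1056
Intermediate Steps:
D(G, J) = -1/(3*(-4 + G))
f(d, h) = 5*d
48*(f(2, D(-5, R)) + 12) = 48*(5*2 + 12) = 48*(10 + 12) = 48*22 = 1056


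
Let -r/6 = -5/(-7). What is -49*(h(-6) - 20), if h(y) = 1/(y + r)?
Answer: 70903/72 ≈ 984.76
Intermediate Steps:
r = -30/7 (r = -(-30)/(-7) = -(-30)*(-1)/7 = -6*5/7 = -30/7 ≈ -4.2857)
h(y) = 1/(-30/7 + y) (h(y) = 1/(y - 30/7) = 1/(-30/7 + y))
-49*(h(-6) - 20) = -49*(7/(-30 + 7*(-6)) - 20) = -49*(7/(-30 - 42) - 20) = -49*(7/(-72) - 20) = -49*(7*(-1/72) - 20) = -49*(-7/72 - 20) = -49*(-1447/72) = 70903/72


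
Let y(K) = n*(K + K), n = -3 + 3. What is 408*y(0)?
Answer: 0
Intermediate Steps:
n = 0
y(K) = 0 (y(K) = 0*(K + K) = 0*(2*K) = 0)
408*y(0) = 408*0 = 0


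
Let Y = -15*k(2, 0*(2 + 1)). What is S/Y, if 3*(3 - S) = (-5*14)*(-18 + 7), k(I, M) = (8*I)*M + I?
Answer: 761/90 ≈ 8.4556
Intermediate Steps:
k(I, M) = I + 8*I*M (k(I, M) = 8*I*M + I = I + 8*I*M)
Y = -30 (Y = -30*(1 + 8*(0*(2 + 1))) = -30*(1 + 8*(0*3)) = -30*(1 + 8*0) = -30*(1 + 0) = -30 ≈ -30.000)
S = -761/3 (S = 3 - (-5*14)*(-18 + 7)/3 = 3 - (-70)*(-11)/3 = 3 - 1/3*770 = 3 - 770/3 = -761/3 ≈ -253.67)
S/Y = -761/3/(-30) = -761/3*(-1/30) = 761/90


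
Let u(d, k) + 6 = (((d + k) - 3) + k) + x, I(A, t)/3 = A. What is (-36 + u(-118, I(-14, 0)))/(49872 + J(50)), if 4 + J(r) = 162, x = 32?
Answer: -43/10006 ≈ -0.0042974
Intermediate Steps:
I(A, t) = 3*A
u(d, k) = 23 + d + 2*k (u(d, k) = -6 + ((((d + k) - 3) + k) + 32) = -6 + (((-3 + d + k) + k) + 32) = -6 + ((-3 + d + 2*k) + 32) = -6 + (29 + d + 2*k) = 23 + d + 2*k)
J(r) = 158 (J(r) = -4 + 162 = 158)
(-36 + u(-118, I(-14, 0)))/(49872 + J(50)) = (-36 + (23 - 118 + 2*(3*(-14))))/(49872 + 158) = (-36 + (23 - 118 + 2*(-42)))/50030 = (-36 + (23 - 118 - 84))*(1/50030) = (-36 - 179)*(1/50030) = -215*1/50030 = -43/10006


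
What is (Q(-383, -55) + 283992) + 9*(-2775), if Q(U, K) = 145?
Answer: 259162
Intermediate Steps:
(Q(-383, -55) + 283992) + 9*(-2775) = (145 + 283992) + 9*(-2775) = 284137 - 24975 = 259162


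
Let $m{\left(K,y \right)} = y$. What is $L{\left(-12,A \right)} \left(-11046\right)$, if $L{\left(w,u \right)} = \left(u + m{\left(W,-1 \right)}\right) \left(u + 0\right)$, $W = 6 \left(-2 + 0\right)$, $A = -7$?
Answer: $-618576$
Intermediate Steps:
$W = -12$ ($W = 6 \left(-2\right) = -12$)
$L{\left(w,u \right)} = u \left(-1 + u\right)$ ($L{\left(w,u \right)} = \left(u - 1\right) \left(u + 0\right) = \left(-1 + u\right) u = u \left(-1 + u\right)$)
$L{\left(-12,A \right)} \left(-11046\right) = - 7 \left(-1 - 7\right) \left(-11046\right) = \left(-7\right) \left(-8\right) \left(-11046\right) = 56 \left(-11046\right) = -618576$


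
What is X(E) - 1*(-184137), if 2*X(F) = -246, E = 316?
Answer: 184014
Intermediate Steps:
X(F) = -123 (X(F) = (1/2)*(-246) = -123)
X(E) - 1*(-184137) = -123 - 1*(-184137) = -123 + 184137 = 184014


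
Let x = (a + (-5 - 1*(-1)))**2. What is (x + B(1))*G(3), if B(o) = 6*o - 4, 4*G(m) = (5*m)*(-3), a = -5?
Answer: -3735/4 ≈ -933.75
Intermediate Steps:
G(m) = -15*m/4 (G(m) = ((5*m)*(-3))/4 = (-15*m)/4 = -15*m/4)
x = 81 (x = (-5 + (-5 - 1*(-1)))**2 = (-5 + (-5 + 1))**2 = (-5 - 4)**2 = (-9)**2 = 81)
B(o) = -4 + 6*o
(x + B(1))*G(3) = (81 + (-4 + 6*1))*(-15/4*3) = (81 + (-4 + 6))*(-45/4) = (81 + 2)*(-45/4) = 83*(-45/4) = -3735/4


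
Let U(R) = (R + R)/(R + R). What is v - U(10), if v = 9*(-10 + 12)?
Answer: 17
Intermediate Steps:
U(R) = 1 (U(R) = (2*R)/((2*R)) = (2*R)*(1/(2*R)) = 1)
v = 18 (v = 9*2 = 18)
v - U(10) = 18 - 1*1 = 18 - 1 = 17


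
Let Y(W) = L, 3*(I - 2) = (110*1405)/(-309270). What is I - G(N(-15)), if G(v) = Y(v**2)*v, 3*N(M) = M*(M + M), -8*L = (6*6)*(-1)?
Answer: -62457068/92781 ≈ -673.17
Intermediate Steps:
L = 9/2 (L = -6*6*(-1)/8 = -9*(-1)/2 = -1/8*(-36) = 9/2 ≈ 4.5000)
I = 170107/92781 (I = 2 + ((110*1405)/(-309270))/3 = 2 + (154550*(-1/309270))/3 = 2 + (1/3)*(-15455/30927) = 2 - 15455/92781 = 170107/92781 ≈ 1.8334)
N(M) = 2*M**2/3 (N(M) = (M*(M + M))/3 = (M*(2*M))/3 = (2*M**2)/3 = 2*M**2/3)
Y(W) = 9/2
G(v) = 9*v/2
I - G(N(-15)) = 170107/92781 - 9*(2/3)*(-15)**2/2 = 170107/92781 - 9*(2/3)*225/2 = 170107/92781 - 9*150/2 = 170107/92781 - 1*675 = 170107/92781 - 675 = -62457068/92781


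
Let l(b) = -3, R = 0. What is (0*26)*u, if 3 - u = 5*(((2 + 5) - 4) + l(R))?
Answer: 0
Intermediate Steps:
u = 3 (u = 3 - 5*(((2 + 5) - 4) - 3) = 3 - 5*((7 - 4) - 3) = 3 - 5*(3 - 3) = 3 - 5*0 = 3 - 1*0 = 3 + 0 = 3)
(0*26)*u = (0*26)*3 = 0*3 = 0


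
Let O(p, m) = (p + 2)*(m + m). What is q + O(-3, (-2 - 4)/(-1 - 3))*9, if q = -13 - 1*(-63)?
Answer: 23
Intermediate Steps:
O(p, m) = 2*m*(2 + p) (O(p, m) = (2 + p)*(2*m) = 2*m*(2 + p))
q = 50 (q = -13 + 63 = 50)
q + O(-3, (-2 - 4)/(-1 - 3))*9 = 50 + (2*((-2 - 4)/(-1 - 3))*(2 - 3))*9 = 50 + (2*(-6/(-4))*(-1))*9 = 50 + (2*(-6*(-¼))*(-1))*9 = 50 + (2*(3/2)*(-1))*9 = 50 - 3*9 = 50 - 27 = 23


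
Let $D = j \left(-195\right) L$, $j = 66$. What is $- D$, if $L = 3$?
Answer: $38610$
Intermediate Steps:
$D = -38610$ ($D = 66 \left(-195\right) 3 = \left(-12870\right) 3 = -38610$)
$- D = \left(-1\right) \left(-38610\right) = 38610$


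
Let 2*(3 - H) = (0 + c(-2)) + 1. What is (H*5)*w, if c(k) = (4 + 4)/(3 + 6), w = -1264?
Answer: -116920/9 ≈ -12991.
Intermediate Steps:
c(k) = 8/9
H = 37/18 (H = 3 - ((0 + 8/9) + 1)/2 = 3 - (8/9 + 1)/2 = 3 - 1/2*17/9 = 3 - 17/18 = 37/18 ≈ 2.0556)
(H*5)*w = ((37/18)*5)*(-1264) = (185/18)*(-1264) = -116920/9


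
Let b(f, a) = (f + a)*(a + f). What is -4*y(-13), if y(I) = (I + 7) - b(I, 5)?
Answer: 280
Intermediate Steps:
b(f, a) = (a + f)² (b(f, a) = (a + f)*(a + f) = (a + f)²)
y(I) = 7 + I - (5 + I)² (y(I) = (I + 7) - (5 + I)² = (7 + I) - (5 + I)² = 7 + I - (5 + I)²)
-4*y(-13) = -4*(7 - 13 - (5 - 13)²) = -4*(7 - 13 - 1*(-8)²) = -4*(7 - 13 - 1*64) = -4*(7 - 13 - 64) = -4*(-70) = 280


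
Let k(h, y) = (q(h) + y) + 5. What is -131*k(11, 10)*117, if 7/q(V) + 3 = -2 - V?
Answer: -3571191/16 ≈ -2.2320e+5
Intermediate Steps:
q(V) = 7/(-5 - V) (q(V) = 7/(-3 + (-2 - V)) = 7/(-5 - V))
k(h, y) = 5 + y - 7/(5 + h) (k(h, y) = (-7/(5 + h) + y) + 5 = (y - 7/(5 + h)) + 5 = 5 + y - 7/(5 + h))
-131*k(11, 10)*117 = -131*(-7 + (5 + 11)*(5 + 10))/(5 + 11)*117 = -131*(-7 + 16*15)/16*117 = -131*(-7 + 240)/16*117 = -131*233/16*117 = -30523/16*117 = -3571191/16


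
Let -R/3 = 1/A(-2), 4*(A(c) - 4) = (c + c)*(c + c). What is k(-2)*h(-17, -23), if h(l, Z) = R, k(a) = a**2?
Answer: -3/2 ≈ -1.5000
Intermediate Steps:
A(c) = 4 + c**2 (A(c) = 4 + ((c + c)*(c + c))/4 = 4 + ((2*c)*(2*c))/4 = 4 + (4*c**2)/4 = 4 + c**2)
R = -3/8 (R = -3/(4 + (-2)**2) = -3/(4 + 4) = -3/8 ≈ -0.37500)
h(l, Z) = -3/8
k(-2)*h(-17, -23) = (-2)**2*(-3/8) = 4*(-3/8) = -3/2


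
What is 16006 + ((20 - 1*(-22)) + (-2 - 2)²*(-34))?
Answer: 15504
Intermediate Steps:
16006 + ((20 - 1*(-22)) + (-2 - 2)²*(-34)) = 16006 + ((20 + 22) + (-4)²*(-34)) = 16006 + (42 + 16*(-34)) = 16006 + (42 - 544) = 16006 - 502 = 15504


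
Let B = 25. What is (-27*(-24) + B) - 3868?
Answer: -3195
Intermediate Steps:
(-27*(-24) + B) - 3868 = (-27*(-24) + 25) - 3868 = (648 + 25) - 3868 = 673 - 3868 = -3195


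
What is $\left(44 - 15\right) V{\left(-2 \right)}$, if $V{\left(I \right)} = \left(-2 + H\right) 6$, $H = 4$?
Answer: $348$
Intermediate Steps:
$V{\left(I \right)} = 12$ ($V{\left(I \right)} = \left(-2 + 4\right) 6 = 2 \cdot 6 = 12$)
$\left(44 - 15\right) V{\left(-2 \right)} = \left(44 - 15\right) 12 = 29 \cdot 12 = 348$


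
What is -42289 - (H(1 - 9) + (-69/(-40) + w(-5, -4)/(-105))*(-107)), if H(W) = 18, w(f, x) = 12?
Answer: -11797703/280 ≈ -42135.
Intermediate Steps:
-42289 - (H(1 - 9) + (-69/(-40) + w(-5, -4)/(-105))*(-107)) = -42289 - (18 + (-69/(-40) + 12/(-105))*(-107)) = -42289 - (18 + (-69*(-1/40) + 12*(-1/105))*(-107)) = -42289 - (18 + (69/40 - 4/35)*(-107)) = -42289 - (18 + (451/280)*(-107)) = -42289 - (18 - 48257/280) = -42289 - 1*(-43217/280) = -42289 + 43217/280 = -11797703/280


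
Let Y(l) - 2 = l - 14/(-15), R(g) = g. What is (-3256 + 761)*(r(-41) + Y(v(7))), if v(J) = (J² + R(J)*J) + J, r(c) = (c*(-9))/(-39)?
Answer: -9581798/39 ≈ -2.4569e+5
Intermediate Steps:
r(c) = 3*c/13 (r(c) = -9*c*(-1/39) = 3*c/13)
v(J) = J + 2*J² (v(J) = (J² + J*J) + J = (J² + J²) + J = 2*J² + J = J + 2*J²)
Y(l) = 44/15 + l (Y(l) = 2 + (l - 14/(-15)) = 2 + (l - 14*(-1/15)) = 2 + (l + 14/15) = 2 + (14/15 + l) = 44/15 + l)
(-3256 + 761)*(r(-41) + Y(v(7))) = (-3256 + 761)*((3/13)*(-41) + (44/15 + 7*(1 + 2*7))) = -2495*(-123/13 + (44/15 + 7*(1 + 14))) = -2495*(-123/13 + (44/15 + 7*15)) = -2495*(-123/13 + (44/15 + 105)) = -2495*(-123/13 + 1619/15) = -2495*19202/195 = -9581798/39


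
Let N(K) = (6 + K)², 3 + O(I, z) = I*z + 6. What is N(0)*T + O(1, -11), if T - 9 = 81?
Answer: 3232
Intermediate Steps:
O(I, z) = 3 + I*z (O(I, z) = -3 + (I*z + 6) = -3 + (6 + I*z) = 3 + I*z)
T = 90 (T = 9 + 81 = 90)
N(0)*T + O(1, -11) = (6 + 0)²*90 + (3 + 1*(-11)) = 6²*90 + (3 - 11) = 36*90 - 8 = 3240 - 8 = 3232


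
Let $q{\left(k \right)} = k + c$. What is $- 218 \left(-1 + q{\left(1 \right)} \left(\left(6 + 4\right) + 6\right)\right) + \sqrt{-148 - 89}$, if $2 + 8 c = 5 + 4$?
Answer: $-6322 + i \sqrt{237} \approx -6322.0 + 15.395 i$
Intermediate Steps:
$c = \frac{7}{8}$ ($c = - \frac{1}{4} + \frac{5 + 4}{8} = - \frac{1}{4} + \frac{1}{8} \cdot 9 = - \frac{1}{4} + \frac{9}{8} = \frac{7}{8} \approx 0.875$)
$q{\left(k \right)} = \frac{7}{8} + k$ ($q{\left(k \right)} = k + \frac{7}{8} = \frac{7}{8} + k$)
$- 218 \left(-1 + q{\left(1 \right)} \left(\left(6 + 4\right) + 6\right)\right) + \sqrt{-148 - 89} = - 218 \left(-1 + \left(\frac{7}{8} + 1\right) \left(\left(6 + 4\right) + 6\right)\right) + \sqrt{-148 - 89} = - 218 \left(-1 + \frac{15 \left(10 + 6\right)}{8}\right) + \sqrt{-237} = - 218 \left(-1 + \frac{15}{8} \cdot 16\right) + i \sqrt{237} = - 218 \left(-1 + 30\right) + i \sqrt{237} = \left(-218\right) 29 + i \sqrt{237} = -6322 + i \sqrt{237}$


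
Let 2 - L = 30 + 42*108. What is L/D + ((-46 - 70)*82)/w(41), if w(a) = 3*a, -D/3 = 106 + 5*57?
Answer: -28716/391 ≈ -73.443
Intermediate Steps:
D = -1173 (D = -3*(106 + 5*57) = -3*(106 + 285) = -3*391 = -1173)
L = -4564 (L = 2 - (30 + 42*108) = 2 - (30 + 4536) = 2 - 1*4566 = 2 - 4566 = -4564)
L/D + ((-46 - 70)*82)/w(41) = -4564/(-1173) + ((-46 - 70)*82)/((3*41)) = -4564*(-1/1173) - 116*82/123 = 4564/1173 - 9512*1/123 = 4564/1173 - 232/3 = -28716/391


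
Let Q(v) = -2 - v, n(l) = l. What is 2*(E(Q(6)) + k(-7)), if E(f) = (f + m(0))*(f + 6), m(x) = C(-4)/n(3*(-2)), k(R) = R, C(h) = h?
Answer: 46/3 ≈ 15.333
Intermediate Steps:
m(x) = 2/3 (m(x) = -4/(3*(-2)) = -4/(-6) = -4*(-1/6) = 2/3)
E(f) = (6 + f)*(2/3 + f) (E(f) = (f + 2/3)*(f + 6) = (2/3 + f)*(6 + f) = (6 + f)*(2/3 + f))
2*(E(Q(6)) + k(-7)) = 2*((4 + (-2 - 1*6)**2 + 20*(-2 - 1*6)/3) - 7) = 2*((4 + (-2 - 6)**2 + 20*(-2 - 6)/3) - 7) = 2*((4 + (-8)**2 + (20/3)*(-8)) - 7) = 2*((4 + 64 - 160/3) - 7) = 2*(44/3 - 7) = 2*(23/3) = 46/3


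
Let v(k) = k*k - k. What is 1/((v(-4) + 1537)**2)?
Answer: 1/2424249 ≈ 4.1250e-7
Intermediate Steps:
v(k) = k**2 - k
1/((v(-4) + 1537)**2) = 1/((-4*(-1 - 4) + 1537)**2) = 1/((-4*(-5) + 1537)**2) = 1/((20 + 1537)**2) = 1/(1557**2) = 1/2424249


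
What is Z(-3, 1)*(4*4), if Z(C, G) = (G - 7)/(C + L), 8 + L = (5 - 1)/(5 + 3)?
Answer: 64/7 ≈ 9.1429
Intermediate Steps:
L = -15/2 (L = -8 + (5 - 1)/(5 + 3) = -8 + 4/8 = -8 + 4*(⅛) = -8 + ½ = -15/2 ≈ -7.5000)
Z(C, G) = (-7 + G)/(-15/2 + C) (Z(C, G) = (G - 7)/(C - 15/2) = (-7 + G)/(-15/2 + C))
Z(-3, 1)*(4*4) = (2*(-7 + 1)/(-15 + 2*(-3)))*(4*4) = (2*(-6)/(-15 - 6))*16 = (2*(-6)/(-21))*16 = (2*(-1/21)*(-6))*16 = (4/7)*16 = 64/7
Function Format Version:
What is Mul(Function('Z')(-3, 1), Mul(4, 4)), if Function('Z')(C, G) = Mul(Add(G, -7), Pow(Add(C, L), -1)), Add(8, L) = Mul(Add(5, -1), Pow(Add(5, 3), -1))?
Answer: Rational(64, 7) ≈ 9.1429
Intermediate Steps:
L = Rational(-15, 2) (L = Add(-8, Mul(Add(5, -1), Pow(Add(5, 3), -1))) = Add(-8, Mul(4, Pow(8, -1))) = Add(-8, Mul(4, Rational(1, 8))) = Add(-8, Rational(1, 2)) = Rational(-15, 2) ≈ -7.5000)
Function('Z')(C, G) = Mul(Pow(Add(Rational(-15, 2), C), -1), Add(-7, G)) (Function('Z')(C, G) = Mul(Add(G, -7), Pow(Add(C, Rational(-15, 2)), -1)) = Mul(Add(-7, G), Pow(Add(Rational(-15, 2), C), -1)) = Mul(Pow(Add(Rational(-15, 2), C), -1), Add(-7, G)))
Mul(Function('Z')(-3, 1), Mul(4, 4)) = Mul(Mul(2, Pow(Add(-15, Mul(2, -3)), -1), Add(-7, 1)), Mul(4, 4)) = Mul(Mul(2, Pow(Add(-15, -6), -1), -6), 16) = Mul(Mul(2, Pow(-21, -1), -6), 16) = Mul(Mul(2, Rational(-1, 21), -6), 16) = Mul(Rational(4, 7), 16) = Rational(64, 7)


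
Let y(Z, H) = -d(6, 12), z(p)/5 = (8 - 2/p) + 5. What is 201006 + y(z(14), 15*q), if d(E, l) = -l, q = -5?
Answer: 201018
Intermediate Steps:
z(p) = 65 - 10/p (z(p) = 5*((8 - 2/p) + 5) = 5*(13 - 2/p) = 65 - 10/p)
y(Z, H) = 12 (y(Z, H) = -(-1)*12 = -1*(-12) = 12)
201006 + y(z(14), 15*q) = 201006 + 12 = 201018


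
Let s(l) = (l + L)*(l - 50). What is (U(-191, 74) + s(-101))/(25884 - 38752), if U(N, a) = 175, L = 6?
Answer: -3630/3217 ≈ -1.1284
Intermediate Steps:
s(l) = (-50 + l)*(6 + l) (s(l) = (l + 6)*(l - 50) = (6 + l)*(-50 + l) = (-50 + l)*(6 + l))
(U(-191, 74) + s(-101))/(25884 - 38752) = (175 + (-300 + (-101)² - 44*(-101)))/(25884 - 38752) = (175 + (-300 + 10201 + 4444))/(-12868) = (175 + 14345)*(-1/12868) = 14520*(-1/12868) = -3630/3217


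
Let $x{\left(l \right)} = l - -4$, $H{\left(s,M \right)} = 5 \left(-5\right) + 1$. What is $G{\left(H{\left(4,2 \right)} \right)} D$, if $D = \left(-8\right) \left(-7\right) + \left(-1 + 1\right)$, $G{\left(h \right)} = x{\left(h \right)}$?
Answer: $-1120$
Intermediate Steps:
$H{\left(s,M \right)} = -24$ ($H{\left(s,M \right)} = -25 + 1 = -24$)
$x{\left(l \right)} = 4 + l$ ($x{\left(l \right)} = l + 4 = 4 + l$)
$G{\left(h \right)} = 4 + h$
$D = 56$ ($D = 56 + 0 = 56$)
$G{\left(H{\left(4,2 \right)} \right)} D = \left(4 - 24\right) 56 = \left(-20\right) 56 = -1120$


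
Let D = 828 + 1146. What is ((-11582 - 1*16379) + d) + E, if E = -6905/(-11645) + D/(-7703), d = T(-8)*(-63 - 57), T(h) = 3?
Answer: -508080827730/17940287 ≈ -28321.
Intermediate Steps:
D = 1974
d = -360 (d = 3*(-63 - 57) = 3*(-120) = -360)
E = 6040397/17940287 (E = -6905/(-11645) + 1974/(-7703) = -6905*(-1/11645) + 1974*(-1/7703) = 1381/2329 - 1974/7703 = 6040397/17940287 ≈ 0.33669)
((-11582 - 1*16379) + d) + E = ((-11582 - 1*16379) - 360) + 6040397/17940287 = ((-11582 - 16379) - 360) + 6040397/17940287 = (-27961 - 360) + 6040397/17940287 = -28321 + 6040397/17940287 = -508080827730/17940287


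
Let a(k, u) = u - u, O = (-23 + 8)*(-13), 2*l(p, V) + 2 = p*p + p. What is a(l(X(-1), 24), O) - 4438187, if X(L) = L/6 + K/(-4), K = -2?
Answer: -4438187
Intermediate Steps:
X(L) = 1/2 + L/6 (X(L) = L/6 - 2/(-4) = L*(1/6) - 2*(-1/4) = L/6 + 1/2 = 1/2 + L/6)
l(p, V) = -1 + p/2 + p**2/2 (l(p, V) = -1 + (p*p + p)/2 = -1 + (p**2 + p)/2 = -1 + (p + p**2)/2 = -1 + (p/2 + p**2/2) = -1 + p/2 + p**2/2)
O = 195 (O = -15*(-13) = 195)
a(k, u) = 0
a(l(X(-1), 24), O) - 4438187 = 0 - 4438187 = -4438187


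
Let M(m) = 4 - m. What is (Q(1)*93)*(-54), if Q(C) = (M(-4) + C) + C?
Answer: -50220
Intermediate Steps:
Q(C) = 8 + 2*C (Q(C) = ((4 - 1*(-4)) + C) + C = ((4 + 4) + C) + C = (8 + C) + C = 8 + 2*C)
(Q(1)*93)*(-54) = ((8 + 2*1)*93)*(-54) = ((8 + 2)*93)*(-54) = (10*93)*(-54) = 930*(-54) = -50220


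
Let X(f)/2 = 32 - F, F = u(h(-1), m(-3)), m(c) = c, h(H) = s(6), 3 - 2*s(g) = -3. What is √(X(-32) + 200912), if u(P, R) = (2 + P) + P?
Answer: 16*√785 ≈ 448.29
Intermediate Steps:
s(g) = 3 (s(g) = 3/2 - ½*(-3) = 3/2 + 3/2 = 3)
h(H) = 3
u(P, R) = 2 + 2*P
F = 8 (F = 2 + 2*3 = 2 + 6 = 8)
X(f) = 48 (X(f) = 2*(32 - 1*8) = 2*(32 - 8) = 2*24 = 48)
√(X(-32) + 200912) = √(48 + 200912) = √200960 = 16*√785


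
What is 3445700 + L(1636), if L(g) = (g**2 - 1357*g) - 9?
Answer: 3902135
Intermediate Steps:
L(g) = -9 + g**2 - 1357*g
3445700 + L(1636) = 3445700 + (-9 + 1636**2 - 1357*1636) = 3445700 + (-9 + 2676496 - 2220052) = 3445700 + 456435 = 3902135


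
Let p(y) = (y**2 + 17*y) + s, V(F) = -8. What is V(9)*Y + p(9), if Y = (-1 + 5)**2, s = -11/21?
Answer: 2215/21 ≈ 105.48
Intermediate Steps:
s = -11/21 (s = -11*1/21 = -11/21 ≈ -0.52381)
p(y) = -11/21 + y**2 + 17*y (p(y) = (y**2 + 17*y) - 11/21 = -11/21 + y**2 + 17*y)
Y = 16 (Y = 4**2 = 16)
V(9)*Y + p(9) = -8*16 + (-11/21 + 9**2 + 17*9) = -128 + (-11/21 + 81 + 153) = -128 + 4903/21 = 2215/21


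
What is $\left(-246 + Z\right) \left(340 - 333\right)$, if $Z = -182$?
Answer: $-2996$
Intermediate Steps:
$\left(-246 + Z\right) \left(340 - 333\right) = \left(-246 - 182\right) \left(340 - 333\right) = \left(-428\right) 7 = -2996$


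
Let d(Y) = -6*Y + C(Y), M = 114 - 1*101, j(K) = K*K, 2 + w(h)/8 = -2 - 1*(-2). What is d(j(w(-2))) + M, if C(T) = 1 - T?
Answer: -1778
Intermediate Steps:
w(h) = -16 (w(h) = -16 + 8*(-2 - 1*(-2)) = -16 + 8*(-2 + 2) = -16 + 8*0 = -16 + 0 = -16)
j(K) = K²
M = 13 (M = 114 - 101 = 13)
d(Y) = 1 - 7*Y (d(Y) = -6*Y + (1 - Y) = 1 - 7*Y)
d(j(w(-2))) + M = (1 - 7*(-16)²) + 13 = (1 - 7*256) + 13 = (1 - 1792) + 13 = -1791 + 13 = -1778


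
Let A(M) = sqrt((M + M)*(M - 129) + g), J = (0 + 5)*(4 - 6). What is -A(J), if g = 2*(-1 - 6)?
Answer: -sqrt(2766) ≈ -52.593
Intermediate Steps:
J = -10 (J = 5*(-2) = -10)
g = -14 (g = 2*(-7) = -14)
A(M) = sqrt(-14 + 2*M*(-129 + M)) (A(M) = sqrt((M + M)*(M - 129) - 14) = sqrt((2*M)*(-129 + M) - 14) = sqrt(2*M*(-129 + M) - 14) = sqrt(-14 + 2*M*(-129 + M)))
-A(J) = -sqrt(-14 - 258*(-10) + 2*(-10)**2) = -sqrt(-14 + 2580 + 2*100) = -sqrt(-14 + 2580 + 200) = -sqrt(2766)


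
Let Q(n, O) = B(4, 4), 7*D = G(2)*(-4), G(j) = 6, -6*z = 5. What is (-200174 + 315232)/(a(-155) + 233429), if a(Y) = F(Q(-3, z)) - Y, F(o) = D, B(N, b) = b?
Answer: 402703/817532 ≈ 0.49258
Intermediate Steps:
z = -5/6 (z = -1/6*5 = -5/6 ≈ -0.83333)
D = -24/7 (D = (6*(-4))/7 = (1/7)*(-24) = -24/7 ≈ -3.4286)
Q(n, O) = 4
F(o) = -24/7
a(Y) = -24/7 - Y
(-200174 + 315232)/(a(-155) + 233429) = (-200174 + 315232)/((-24/7 - 1*(-155)) + 233429) = 115058/((-24/7 + 155) + 233429) = 115058/(1061/7 + 233429) = 115058/(1635064/7) = 115058*(7/1635064) = 402703/817532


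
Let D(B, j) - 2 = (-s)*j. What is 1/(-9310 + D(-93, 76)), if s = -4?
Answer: -1/9004 ≈ -0.00011106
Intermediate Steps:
D(B, j) = 2 + 4*j (D(B, j) = 2 + (-1*(-4))*j = 2 + 4*j)
1/(-9310 + D(-93, 76)) = 1/(-9310 + (2 + 4*76)) = 1/(-9310 + (2 + 304)) = 1/(-9310 + 306) = 1/(-9004) = -1/9004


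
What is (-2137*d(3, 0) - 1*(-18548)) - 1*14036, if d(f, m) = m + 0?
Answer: 4512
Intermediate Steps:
d(f, m) = m
(-2137*d(3, 0) - 1*(-18548)) - 1*14036 = (-2137*0 - 1*(-18548)) - 1*14036 = (0 + 18548) - 14036 = 18548 - 14036 = 4512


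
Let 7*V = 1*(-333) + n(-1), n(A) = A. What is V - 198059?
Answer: -1386747/7 ≈ -1.9811e+5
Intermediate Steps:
V = -334/7 (V = (1*(-333) - 1)/7 = (-333 - 1)/7 = (1/7)*(-334) = -334/7 ≈ -47.714)
V - 198059 = -334/7 - 198059 = -1386747/7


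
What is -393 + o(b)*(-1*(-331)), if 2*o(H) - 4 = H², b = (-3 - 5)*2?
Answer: 42637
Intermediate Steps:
b = -16 (b = -8*2 = -16)
o(H) = 2 + H²/2
-393 + o(b)*(-1*(-331)) = -393 + (2 + (½)*(-16)²)*(-1*(-331)) = -393 + (2 + (½)*256)*331 = -393 + (2 + 128)*331 = -393 + 130*331 = -393 + 43030 = 42637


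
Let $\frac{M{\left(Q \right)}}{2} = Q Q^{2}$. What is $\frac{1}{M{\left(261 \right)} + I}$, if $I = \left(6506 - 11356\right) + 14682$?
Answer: $\frac{1}{35568994} \approx 2.8114 \cdot 10^{-8}$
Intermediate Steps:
$M{\left(Q \right)} = 2 Q^{3}$ ($M{\left(Q \right)} = 2 Q Q^{2} = 2 Q^{3}$)
$I = 9832$ ($I = -4850 + 14682 = 9832$)
$\frac{1}{M{\left(261 \right)} + I} = \frac{1}{2 \cdot 261^{3} + 9832} = \frac{1}{2 \cdot 17779581 + 9832} = \frac{1}{35559162 + 9832} = \frac{1}{35568994}$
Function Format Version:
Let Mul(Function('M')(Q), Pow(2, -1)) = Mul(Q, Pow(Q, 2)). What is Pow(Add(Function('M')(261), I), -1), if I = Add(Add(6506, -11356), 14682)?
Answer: Rational(1, 35568994) ≈ 2.8114e-8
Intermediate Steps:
Function('M')(Q) = Mul(2, Pow(Q, 3)) (Function('M')(Q) = Mul(2, Mul(Q, Pow(Q, 2))) = Mul(2, Pow(Q, 3)))
I = 9832 (I = Add(-4850, 14682) = 9832)
Pow(Add(Function('M')(261), I), -1) = Pow(Add(Mul(2, Pow(261, 3)), 9832), -1) = Pow(Add(Mul(2, 17779581), 9832), -1) = Pow(Add(35559162, 9832), -1) = Pow(35568994, -1) = Rational(1, 35568994)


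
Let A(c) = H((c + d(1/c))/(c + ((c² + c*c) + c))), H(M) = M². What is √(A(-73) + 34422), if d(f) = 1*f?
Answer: √5067485727925393/383688 ≈ 185.53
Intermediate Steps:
d(f) = f
A(c) = (c + 1/c)²/(2*c + 2*c²)² (A(c) = ((c + 1/c)/(c + ((c² + c*c) + c)))² = ((c + 1/c)/(c + ((c² + c²) + c)))² = ((c + 1/c)/(c + (2*c² + c)))² = ((c + 1/c)/(c + (c + 2*c²)))² = ((c + 1/c)/(2*c + 2*c²))² = (c + 1/c)²/(2*c + 2*c²)²)
√(A(-73) + 34422) = √((¼)*(1 + (-73)²)²/((-73)⁴*(1 - 73)²) + 34422) = √((¼)*(1/28398241)*(1 + 5329)²/(-72)² + 34422) = √((¼)*(1/28398241)*(1/5184)*5330² + 34422) = √((¼)*(1/28398241)*(1/5184)*28408900 + 34422) = √(7102225/147216481344 + 34422) = √(5067485727925393/147216481344) = √5067485727925393/383688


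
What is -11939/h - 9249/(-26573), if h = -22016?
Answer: 520881031/585031168 ≈ 0.89035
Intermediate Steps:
-11939/h - 9249/(-26573) = -11939/(-22016) - 9249/(-26573) = -11939*(-1/22016) - 9249*(-1/26573) = 11939/22016 + 9249/26573 = 520881031/585031168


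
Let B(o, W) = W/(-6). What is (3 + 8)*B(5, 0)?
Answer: 0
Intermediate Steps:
B(o, W) = -W/6 (B(o, W) = W*(-1/6) = -W/6)
(3 + 8)*B(5, 0) = (3 + 8)*(-1/6*0) = 11*0 = 0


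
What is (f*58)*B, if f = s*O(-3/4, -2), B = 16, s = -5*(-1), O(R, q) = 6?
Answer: 27840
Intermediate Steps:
s = 5
f = 30 (f = 5*6 = 30)
(f*58)*B = (30*58)*16 = 1740*16 = 27840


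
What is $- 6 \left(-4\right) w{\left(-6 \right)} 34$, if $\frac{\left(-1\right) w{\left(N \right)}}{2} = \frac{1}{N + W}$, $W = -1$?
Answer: $\frac{1632}{7} \approx 233.14$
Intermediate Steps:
$w{\left(N \right)} = - \frac{2}{-1 + N}$ ($w{\left(N \right)} = - \frac{2}{N - 1} = - \frac{2}{-1 + N}$)
$- 6 \left(-4\right) w{\left(-6 \right)} 34 = - 6 \left(-4\right) \left(- \frac{2}{-1 - 6}\right) 34 = - - 24 \left(- \frac{2}{-7}\right) 34 = - - 24 \left(\left(-2\right) \left(- \frac{1}{7}\right)\right) 34 = - \left(-24\right) \frac{2}{7} \cdot 34 = - \frac{\left(-48\right) 34}{7} = \left(-1\right) \left(- \frac{1632}{7}\right) = \frac{1632}{7}$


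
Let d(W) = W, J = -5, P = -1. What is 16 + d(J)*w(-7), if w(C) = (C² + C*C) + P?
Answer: -469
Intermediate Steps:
w(C) = -1 + 2*C² (w(C) = (C² + C*C) - 1 = (C² + C²) - 1 = 2*C² - 1 = -1 + 2*C²)
16 + d(J)*w(-7) = 16 - 5*(-1 + 2*(-7)²) = 16 - 5*(-1 + 2*49) = 16 - 5*(-1 + 98) = 16 - 5*97 = 16 - 485 = -469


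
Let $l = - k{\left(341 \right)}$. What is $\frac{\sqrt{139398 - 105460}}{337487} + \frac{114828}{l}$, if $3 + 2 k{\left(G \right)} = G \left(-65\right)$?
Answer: $\frac{28707}{2771} + \frac{\sqrt{33938}}{337487} \approx 10.36$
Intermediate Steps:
$k{\left(G \right)} = - \frac{3}{2} - \frac{65 G}{2}$ ($k{\left(G \right)} = - \frac{3}{2} + \frac{G \left(-65\right)}{2} = - \frac{3}{2} + \frac{\left(-65\right) G}{2} = - \frac{3}{2} - \frac{65 G}{2}$)
$l = 11084$ ($l = - (- \frac{3}{2} - \frac{22165}{2}) = \left(-1\right) \left(-11084\right) = 11084$)
$\frac{\sqrt{139398 - 105460}}{337487} + \frac{114828}{l} = \frac{\sqrt{139398 - 105460}}{337487} + \frac{114828}{11084} = \sqrt{33938} \cdot \frac{1}{337487} + 114828 \cdot \frac{1}{11084} = \frac{\sqrt{33938}}{337487} + \frac{28707}{2771} = \frac{28707}{2771} + \frac{\sqrt{33938}}{337487}$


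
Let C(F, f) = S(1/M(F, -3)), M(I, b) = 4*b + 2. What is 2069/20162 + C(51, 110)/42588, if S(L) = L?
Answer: 440562779/4293296280 ≈ 0.10262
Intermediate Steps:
M(I, b) = 2 + 4*b
C(F, f) = -1/10 (C(F, f) = 1/(2 + 4*(-3)) = 1/(2 - 12) = 1/(-10) = -1/10)
2069/20162 + C(51, 110)/42588 = 2069/20162 - 1/10/42588 = 2069*(1/20162) - 1/10*1/42588 = 2069/20162 - 1/425880 = 440562779/4293296280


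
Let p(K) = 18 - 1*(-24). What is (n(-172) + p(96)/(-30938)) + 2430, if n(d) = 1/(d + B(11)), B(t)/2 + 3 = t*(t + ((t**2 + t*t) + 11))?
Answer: 211629739339/87090470 ≈ 2430.0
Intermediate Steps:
p(K) = 42 (p(K) = 18 + 24 = 42)
B(t) = -6 + 2*t*(11 + t + 2*t**2) (B(t) = -6 + 2*(t*(t + ((t**2 + t*t) + 11))) = -6 + 2*(t*(t + ((t**2 + t**2) + 11))) = -6 + 2*(t*(t + (2*t**2 + 11))) = -6 + 2*(t*(t + (11 + 2*t**2))) = -6 + 2*(t*(11 + t + 2*t**2)) = -6 + 2*t*(11 + t + 2*t**2))
n(d) = 1/(5802 + d) (n(d) = 1/(d + (-6 + 2*11**2 + 4*11**3 + 22*11)) = 1/(d + (-6 + 2*121 + 4*1331 + 242)) = 1/(d + (-6 + 242 + 5324 + 242)) = 1/(d + 5802) = 1/(5802 + d))
(n(-172) + p(96)/(-30938)) + 2430 = (1/(5802 - 172) + 42/(-30938)) + 2430 = (1/5630 + 42*(-1/30938)) + 2430 = (1/5630 - 21/15469) + 2430 = -102761/87090470 + 2430 = 211629739339/87090470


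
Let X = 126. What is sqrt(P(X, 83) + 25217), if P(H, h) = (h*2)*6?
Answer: sqrt(26213) ≈ 161.90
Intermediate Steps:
P(H, h) = 12*h (P(H, h) = (2*h)*6 = 12*h)
sqrt(P(X, 83) + 25217) = sqrt(12*83 + 25217) = sqrt(996 + 25217) = sqrt(26213)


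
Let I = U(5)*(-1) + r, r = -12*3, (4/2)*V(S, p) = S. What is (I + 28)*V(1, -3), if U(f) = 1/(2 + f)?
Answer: -57/14 ≈ -4.0714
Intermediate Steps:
V(S, p) = S/2
r = -36
I = -253/7 (I = -1/(2 + 5) - 36 = -1/7 - 36 = -253/7 ≈ -36.143)
(I + 28)*V(1, -3) = (-253/7 + 28)*((1/2)*1) = -57/7*1/2 = -57/14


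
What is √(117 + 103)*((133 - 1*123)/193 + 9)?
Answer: 3494*√55/193 ≈ 134.26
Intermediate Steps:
√(117 + 103)*((133 - 1*123)/193 + 9) = √220*((133 - 123)*(1/193) + 9) = (2*√55)*(10*(1/193) + 9) = (2*√55)*(10/193 + 9) = (2*√55)*(1747/193) = 3494*√55/193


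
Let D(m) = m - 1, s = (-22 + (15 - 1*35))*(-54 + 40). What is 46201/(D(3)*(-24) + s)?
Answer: 46201/540 ≈ 85.557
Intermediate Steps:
s = 588 (s = (-22 + (15 - 35))*(-14) = (-22 - 20)*(-14) = -42*(-14) = 588)
D(m) = -1 + m
46201/(D(3)*(-24) + s) = 46201/((-1 + 3)*(-24) + 588) = 46201/(2*(-24) + 588) = 46201/(-48 + 588) = 46201/540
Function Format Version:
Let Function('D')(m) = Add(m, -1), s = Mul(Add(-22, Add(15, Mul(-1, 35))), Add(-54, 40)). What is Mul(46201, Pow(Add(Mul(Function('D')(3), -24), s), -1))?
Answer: Rational(46201, 540) ≈ 85.557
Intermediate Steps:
s = 588 (s = Mul(Add(-22, Add(15, -35)), -14) = Mul(Add(-22, -20), -14) = Mul(-42, -14) = 588)
Function('D')(m) = Add(-1, m)
Mul(46201, Pow(Add(Mul(Function('D')(3), -24), s), -1)) = Mul(46201, Pow(Add(Mul(Add(-1, 3), -24), 588), -1)) = Mul(46201, Pow(Add(Mul(2, -24), 588), -1)) = Mul(46201, Pow(Add(-48, 588), -1)) = Mul(46201, Pow(540, -1)) = Mul(46201, Rational(1, 540)) = Rational(46201, 540)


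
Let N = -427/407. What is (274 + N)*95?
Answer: 10553645/407 ≈ 25930.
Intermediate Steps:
N = -427/407 (N = -427*1/407 = -427/407 ≈ -1.0491)
(274 + N)*95 = (274 - 427/407)*95 = (111091/407)*95 = 10553645/407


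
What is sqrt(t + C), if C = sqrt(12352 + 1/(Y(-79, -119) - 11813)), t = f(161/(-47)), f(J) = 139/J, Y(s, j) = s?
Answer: sqrt(-37186760262708 + 154126266*sqrt(436703919459))/957306 ≈ 8.4001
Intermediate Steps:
t = -6533/161 (t = 139/((161/(-47))) = 139/((161*(-1/47))) = 139/(-161/47) = 139*(-47/161) = -6533/161 ≈ -40.578)
C = sqrt(436703919459)/5946 (C = sqrt(12352 + 1/(-79 - 11813)) = sqrt(12352 + 1/(-11892)) = sqrt(12352 - 1/11892) = sqrt(146889983/11892) = sqrt(436703919459)/5946 ≈ 111.14)
sqrt(t + C) = sqrt(-6533/161 + sqrt(436703919459)/5946)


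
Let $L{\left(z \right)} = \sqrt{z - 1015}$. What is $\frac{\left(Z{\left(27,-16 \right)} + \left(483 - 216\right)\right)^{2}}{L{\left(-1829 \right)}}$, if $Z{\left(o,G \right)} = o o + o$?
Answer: $- \frac{348843 i \sqrt{79}}{158} \approx - 19624.0 i$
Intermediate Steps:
$Z{\left(o,G \right)} = o + o^{2}$ ($Z{\left(o,G \right)} = o^{2} + o = o + o^{2}$)
$L{\left(z \right)} = \sqrt{-1015 + z}$
$\frac{\left(Z{\left(27,-16 \right)} + \left(483 - 216\right)\right)^{2}}{L{\left(-1829 \right)}} = \frac{\left(27 \left(1 + 27\right) + \left(483 - 216\right)\right)^{2}}{\sqrt{-1015 - 1829}} = \frac{\left(27 \cdot 28 + 267\right)^{2}}{\sqrt{-2844}} = \frac{\left(756 + 267\right)^{2}}{6 i \sqrt{79}} = 1023^{2} \left(- \frac{i \sqrt{79}}{474}\right) = 1046529 \left(- \frac{i \sqrt{79}}{474}\right) = - \frac{348843 i \sqrt{79}}{158}$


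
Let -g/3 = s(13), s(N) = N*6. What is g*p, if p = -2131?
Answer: 498654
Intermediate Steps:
s(N) = 6*N
g = -234 (g = -18*13 = -3*78 = -234)
g*p = -234*(-2131) = 498654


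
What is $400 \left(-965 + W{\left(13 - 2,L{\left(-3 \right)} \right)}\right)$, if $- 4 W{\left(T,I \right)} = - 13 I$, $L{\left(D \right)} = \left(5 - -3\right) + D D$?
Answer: $-363900$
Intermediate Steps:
$L{\left(D \right)} = 8 + D^{2}$ ($L{\left(D \right)} = \left(5 + 3\right) + D^{2} = 8 + D^{2}$)
$W{\left(T,I \right)} = \frac{13 I}{4}$ ($W{\left(T,I \right)} = - \frac{\left(-13\right) I}{4} = \frac{13 I}{4}$)
$400 \left(-965 + W{\left(13 - 2,L{\left(-3 \right)} \right)}\right) = 400 \left(-965 + \frac{13 \left(8 + \left(-3\right)^{2}\right)}{4}\right) = 400 \left(-965 + \frac{13 \left(8 + 9\right)}{4}\right) = 400 \left(-965 + \frac{13}{4} \cdot 17\right) = 400 \left(-965 + \frac{221}{4}\right) = 400 \left(- \frac{3639}{4}\right) = -363900$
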